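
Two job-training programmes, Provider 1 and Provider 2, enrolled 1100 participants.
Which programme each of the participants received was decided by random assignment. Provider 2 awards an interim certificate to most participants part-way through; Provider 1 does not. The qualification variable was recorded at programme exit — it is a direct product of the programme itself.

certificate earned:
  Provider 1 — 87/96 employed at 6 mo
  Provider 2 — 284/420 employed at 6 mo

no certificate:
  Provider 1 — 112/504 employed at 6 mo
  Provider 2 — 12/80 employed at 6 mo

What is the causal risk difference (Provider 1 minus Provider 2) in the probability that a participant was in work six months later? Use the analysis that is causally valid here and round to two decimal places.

Qualification attained during the programme here is a post-treatment variable shaped by the programme; conditioning on it would introduce bias rather than remove it. The overall comparison is the causal one.
The causal difference is the pooled difference: 0.332 − 0.592 = -0.260.

-0.26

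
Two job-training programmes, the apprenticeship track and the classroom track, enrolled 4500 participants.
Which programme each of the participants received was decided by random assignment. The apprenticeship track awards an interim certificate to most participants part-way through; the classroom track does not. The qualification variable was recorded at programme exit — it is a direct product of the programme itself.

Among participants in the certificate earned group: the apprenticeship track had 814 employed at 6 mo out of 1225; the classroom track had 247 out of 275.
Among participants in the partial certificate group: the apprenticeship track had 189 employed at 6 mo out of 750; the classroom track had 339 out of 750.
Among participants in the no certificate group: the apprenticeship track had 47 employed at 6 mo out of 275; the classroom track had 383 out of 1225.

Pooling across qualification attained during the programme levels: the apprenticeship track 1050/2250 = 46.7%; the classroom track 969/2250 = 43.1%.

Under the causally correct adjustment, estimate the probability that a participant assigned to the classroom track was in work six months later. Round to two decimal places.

0.43

The qualification attained during the programme-specific comparison favours the classroom track throughout, but the pooled figures favour the apprenticeship track. The question is whether to condition on qualification attained during the programme.
Qualification attained during the programme is downstream of the programme. One should not condition on a consequence of treatment, so the overall rates are the right comparison.
So P(outcome | do(the classroom track)) is just the pooled rate for the classroom track: 969/2250 = 0.431.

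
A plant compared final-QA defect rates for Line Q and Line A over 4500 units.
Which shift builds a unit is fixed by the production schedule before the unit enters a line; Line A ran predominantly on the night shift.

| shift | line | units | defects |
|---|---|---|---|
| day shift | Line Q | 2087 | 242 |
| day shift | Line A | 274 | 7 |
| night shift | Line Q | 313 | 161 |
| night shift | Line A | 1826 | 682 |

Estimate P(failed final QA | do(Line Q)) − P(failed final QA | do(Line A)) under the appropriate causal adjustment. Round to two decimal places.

+0.11

Since shift is a pre-existing factor (not a product of the line) and it affects the outcome on its own, it is a confounder. The stratified rates, not the pooled rate, identify the causal effect.
Adjusting over the population distribution of shift: 0.525·(0.116−0.026) + 0.475·(0.514−0.373) = +0.114.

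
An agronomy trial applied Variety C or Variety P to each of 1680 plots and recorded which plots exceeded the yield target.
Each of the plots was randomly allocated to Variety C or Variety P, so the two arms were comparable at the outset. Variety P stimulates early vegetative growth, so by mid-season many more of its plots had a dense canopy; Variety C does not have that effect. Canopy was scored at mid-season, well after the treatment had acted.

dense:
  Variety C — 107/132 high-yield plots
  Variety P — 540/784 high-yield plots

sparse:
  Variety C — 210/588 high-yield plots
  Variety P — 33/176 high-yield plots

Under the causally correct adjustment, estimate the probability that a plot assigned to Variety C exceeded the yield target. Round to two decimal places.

0.44

The stratified and pooled comparisons disagree (Variety C wins within each mid-season canopy; Variety P wins overall), so the answer turns on the causal role of mid-season canopy.
Mid-season canopy is downstream of the variety. One should not condition on a consequence of treatment, so the overall rates are the right comparison.
So P(outcome | do(Variety C)) is just the pooled rate for Variety C: 317/720 = 0.440.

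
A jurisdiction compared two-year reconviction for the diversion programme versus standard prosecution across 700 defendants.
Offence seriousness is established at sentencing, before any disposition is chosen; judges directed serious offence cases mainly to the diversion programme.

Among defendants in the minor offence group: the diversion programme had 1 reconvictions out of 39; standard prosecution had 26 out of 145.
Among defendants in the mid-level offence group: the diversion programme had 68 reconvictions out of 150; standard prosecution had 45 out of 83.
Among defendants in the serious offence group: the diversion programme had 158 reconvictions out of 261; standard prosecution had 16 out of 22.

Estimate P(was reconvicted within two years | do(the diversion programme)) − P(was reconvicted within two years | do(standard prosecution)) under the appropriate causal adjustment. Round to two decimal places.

-0.12

Offence seriousness satisfies the back-door criterion: it is not a descendant of the disposition, and it blocks the spurious path from disposition to outcome. Adjusting for it (i.e., using the within-offence seriousness rates) gives the causal effect.
Adjusting over the population distribution of offence seriousness: 0.263·(0.026−0.179) + 0.333·(0.453−0.542) + 0.404·(0.605−0.727) = -0.119.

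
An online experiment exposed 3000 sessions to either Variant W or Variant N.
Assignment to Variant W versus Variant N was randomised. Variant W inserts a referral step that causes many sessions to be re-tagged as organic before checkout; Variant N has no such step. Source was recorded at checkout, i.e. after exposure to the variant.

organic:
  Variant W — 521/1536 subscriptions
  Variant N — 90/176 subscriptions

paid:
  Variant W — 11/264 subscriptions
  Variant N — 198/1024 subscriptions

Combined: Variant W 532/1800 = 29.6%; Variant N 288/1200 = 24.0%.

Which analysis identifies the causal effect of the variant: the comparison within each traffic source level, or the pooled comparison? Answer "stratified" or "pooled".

pooled

Stratifying would compare variants among sessions the variants themselves sorted into traffic source groups — a form of selection on an intermediate. The unconditioned pooled rates give the total causal effect.
Pooled: Variant W 29.6% vs Variant N 24.0%; Variant W is higher overall.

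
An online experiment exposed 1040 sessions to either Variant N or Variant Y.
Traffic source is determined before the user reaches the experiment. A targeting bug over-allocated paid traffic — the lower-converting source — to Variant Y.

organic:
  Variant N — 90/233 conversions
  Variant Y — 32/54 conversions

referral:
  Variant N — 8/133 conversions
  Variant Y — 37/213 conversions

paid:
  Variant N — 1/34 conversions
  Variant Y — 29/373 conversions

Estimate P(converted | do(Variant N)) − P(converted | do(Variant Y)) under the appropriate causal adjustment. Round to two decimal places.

Traffic source differs across variants for reasons unrelated to any effect of the variant itself, and it separately predicts the outcome — a classic confounder. We must compare within traffic source levels.
Adjusting over the population distribution of traffic source: 0.276·(0.386−0.593) + 0.333·(0.060−0.174) + 0.391·(0.029−0.078) = -0.114.

-0.11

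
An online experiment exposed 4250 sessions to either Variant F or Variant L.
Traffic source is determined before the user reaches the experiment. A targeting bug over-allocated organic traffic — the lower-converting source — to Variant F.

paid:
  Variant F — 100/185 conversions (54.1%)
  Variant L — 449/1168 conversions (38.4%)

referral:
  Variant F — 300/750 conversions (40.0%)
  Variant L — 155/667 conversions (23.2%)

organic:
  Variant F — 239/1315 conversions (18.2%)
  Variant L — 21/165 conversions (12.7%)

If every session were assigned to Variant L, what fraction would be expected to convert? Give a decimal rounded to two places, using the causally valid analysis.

0.24

The stratified and pooled comparisons disagree (Variant F wins within each traffic source; Variant L wins overall), so the answer turns on the causal role of traffic source.
The imbalance in traffic source arose from how sessions were allocated, not from anything the variant did; and traffic source independently affects the outcome. The pooled gap is confounded — condition on traffic source.
Standardising Variant L to the population traffic source mix: 0.318·449/1168 + 0.333·155/667 + 0.348·21/165 = 0.244.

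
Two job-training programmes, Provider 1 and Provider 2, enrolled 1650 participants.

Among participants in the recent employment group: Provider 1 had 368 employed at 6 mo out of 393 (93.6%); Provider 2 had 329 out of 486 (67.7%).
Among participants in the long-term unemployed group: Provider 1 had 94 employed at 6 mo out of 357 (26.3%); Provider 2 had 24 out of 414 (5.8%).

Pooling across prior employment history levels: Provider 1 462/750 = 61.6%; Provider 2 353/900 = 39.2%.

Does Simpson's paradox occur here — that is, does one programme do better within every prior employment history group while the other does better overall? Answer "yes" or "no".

Within each prior employment history level (recent employment 93.6% vs 67.7%; long-term unemployed 26.3% vs 5.8%), Provider 1 has the higher rate every time. Pooled: 61.6% vs 39.2% — Provider 1 has the higher rate overall. They agree.

no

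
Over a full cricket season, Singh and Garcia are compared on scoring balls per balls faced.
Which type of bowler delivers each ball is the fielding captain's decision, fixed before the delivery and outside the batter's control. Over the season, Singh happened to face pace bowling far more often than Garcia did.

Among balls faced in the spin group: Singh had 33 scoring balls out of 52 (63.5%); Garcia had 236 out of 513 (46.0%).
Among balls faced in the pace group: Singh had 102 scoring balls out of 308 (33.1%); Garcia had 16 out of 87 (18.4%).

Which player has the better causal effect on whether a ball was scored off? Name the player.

Singh

Bowling type satisfies the back-door criterion: it is not a descendant of the player, and it blocks the spurious path from player to outcome. Adjusting for it (i.e., using the within-bowling type rates) gives the causal effect.
Within each level — spin: 63.5% vs 46.0%; pace: 33.1% vs 18.4% — Singh is higher every time.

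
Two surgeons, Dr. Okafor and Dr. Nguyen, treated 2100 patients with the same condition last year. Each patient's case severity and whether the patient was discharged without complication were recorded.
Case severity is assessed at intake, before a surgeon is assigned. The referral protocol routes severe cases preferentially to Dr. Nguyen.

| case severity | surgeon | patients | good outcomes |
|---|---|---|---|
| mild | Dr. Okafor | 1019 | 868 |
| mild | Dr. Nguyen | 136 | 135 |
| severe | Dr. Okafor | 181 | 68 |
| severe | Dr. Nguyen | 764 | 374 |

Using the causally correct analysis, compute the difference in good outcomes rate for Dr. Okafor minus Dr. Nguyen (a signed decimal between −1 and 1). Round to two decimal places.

-0.13

Since case severity is a pre-existing factor (not a product of the surgeon) and it affects the outcome on its own, it is a confounder. The stratified rates, not the pooled rate, identify the causal effect.
Adjusting over the population distribution of case severity: 0.550·(0.852−0.993) + 0.450·(0.376−0.490) = -0.129.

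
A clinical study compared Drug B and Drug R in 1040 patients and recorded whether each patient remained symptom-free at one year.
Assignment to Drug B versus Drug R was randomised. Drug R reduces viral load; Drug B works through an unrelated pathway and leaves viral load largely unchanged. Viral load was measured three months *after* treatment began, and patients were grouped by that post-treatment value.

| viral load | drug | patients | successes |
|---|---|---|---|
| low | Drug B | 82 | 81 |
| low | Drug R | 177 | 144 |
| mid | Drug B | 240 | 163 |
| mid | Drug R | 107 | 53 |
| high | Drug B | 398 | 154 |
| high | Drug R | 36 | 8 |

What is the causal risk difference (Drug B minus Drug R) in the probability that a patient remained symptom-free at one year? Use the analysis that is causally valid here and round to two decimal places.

Viral load is recorded after the drug and is itself shifted by it — it sits on the causal path from drug to outcome. Conditioning on a mediator would strip out part of the effect we want; the pooled comparison gives the total causal effect.
The causal difference is the pooled difference: 0.553 − 0.641 = -0.088.

-0.09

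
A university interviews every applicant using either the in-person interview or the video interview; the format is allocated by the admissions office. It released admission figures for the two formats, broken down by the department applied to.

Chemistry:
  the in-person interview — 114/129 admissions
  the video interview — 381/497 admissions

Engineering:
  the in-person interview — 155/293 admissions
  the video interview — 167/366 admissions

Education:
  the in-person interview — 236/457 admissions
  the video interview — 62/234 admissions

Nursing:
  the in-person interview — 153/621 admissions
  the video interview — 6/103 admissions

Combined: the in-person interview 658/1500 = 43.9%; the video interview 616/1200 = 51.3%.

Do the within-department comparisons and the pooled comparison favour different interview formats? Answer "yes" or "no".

Within each department level (Chemistry 88.4% vs 76.7%; Engineering 52.9% vs 45.6%; Education 51.6% vs 26.5%; Nursing 24.6% vs 5.8%), the in-person interview has the higher rate every time. Pooled: 43.9% vs 51.3% — the video interview has the higher rate overall. The two comparisons disagree.

yes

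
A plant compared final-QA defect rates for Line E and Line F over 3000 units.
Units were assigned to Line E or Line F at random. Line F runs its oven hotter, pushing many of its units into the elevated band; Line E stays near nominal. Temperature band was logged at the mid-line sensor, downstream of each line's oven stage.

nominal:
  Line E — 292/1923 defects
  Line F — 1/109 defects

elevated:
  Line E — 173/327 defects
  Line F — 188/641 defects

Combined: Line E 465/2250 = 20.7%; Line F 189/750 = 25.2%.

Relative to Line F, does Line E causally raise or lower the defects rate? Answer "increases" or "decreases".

decreases

In-process temperature band here is a post-treatment variable shaped by the line; conditioning on it would introduce bias rather than remove it. The overall comparison is the causal one.
Pooled: Line E 20.7% vs Line F 25.2%; Line E is lower overall.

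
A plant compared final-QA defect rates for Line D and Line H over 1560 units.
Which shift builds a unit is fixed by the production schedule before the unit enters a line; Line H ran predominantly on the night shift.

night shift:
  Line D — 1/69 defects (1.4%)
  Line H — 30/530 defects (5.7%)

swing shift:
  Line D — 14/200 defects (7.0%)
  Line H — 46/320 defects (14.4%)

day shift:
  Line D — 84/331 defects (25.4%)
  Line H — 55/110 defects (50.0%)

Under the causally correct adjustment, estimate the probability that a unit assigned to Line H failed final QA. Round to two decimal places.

0.21

The shift-specific comparison favours Line D throughout, but the pooled figures favour Line H. The question is whether to condition on shift.
Since shift is a pre-existing factor (not a product of the line) and it affects the outcome on its own, it is a confounder. The stratified rates, not the pooled rate, identify the causal effect.
Standardising Line H to the population shift mix: 0.384·30/530 + 0.333·46/320 + 0.283·55/110 = 0.211.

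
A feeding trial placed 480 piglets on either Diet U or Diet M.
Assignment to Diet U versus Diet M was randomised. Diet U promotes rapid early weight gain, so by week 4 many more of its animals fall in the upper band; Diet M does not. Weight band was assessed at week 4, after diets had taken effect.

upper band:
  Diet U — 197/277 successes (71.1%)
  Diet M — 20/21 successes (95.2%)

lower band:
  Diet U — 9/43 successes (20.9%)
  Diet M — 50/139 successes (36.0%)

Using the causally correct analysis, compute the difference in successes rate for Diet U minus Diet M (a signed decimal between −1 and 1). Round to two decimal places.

Week-4 weight band is recorded after the diet and is itself shifted by it — it sits on the causal path from diet to outcome. Conditioning on a mediator would strip out part of the effect we want; the pooled comparison gives the total causal effect.
The causal difference is the pooled difference: 0.644 − 0.438 = +0.206.

+0.21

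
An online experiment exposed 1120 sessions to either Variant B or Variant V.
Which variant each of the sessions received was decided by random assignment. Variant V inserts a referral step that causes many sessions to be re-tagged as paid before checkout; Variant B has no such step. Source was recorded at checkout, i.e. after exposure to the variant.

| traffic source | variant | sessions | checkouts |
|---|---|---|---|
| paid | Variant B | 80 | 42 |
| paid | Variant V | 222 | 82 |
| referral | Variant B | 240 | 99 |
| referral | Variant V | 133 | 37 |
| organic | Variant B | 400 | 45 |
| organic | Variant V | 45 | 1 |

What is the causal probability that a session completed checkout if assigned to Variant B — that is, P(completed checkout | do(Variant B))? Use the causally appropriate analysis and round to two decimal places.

0.26

Traffic source is recorded after the variant and is itself shifted by it — it sits on the causal path from variant to outcome. Conditioning on a mediator would strip out part of the effect we want; the pooled comparison gives the total causal effect.
So P(outcome | do(Variant B)) is just the pooled rate for Variant B: 186/720 = 0.258.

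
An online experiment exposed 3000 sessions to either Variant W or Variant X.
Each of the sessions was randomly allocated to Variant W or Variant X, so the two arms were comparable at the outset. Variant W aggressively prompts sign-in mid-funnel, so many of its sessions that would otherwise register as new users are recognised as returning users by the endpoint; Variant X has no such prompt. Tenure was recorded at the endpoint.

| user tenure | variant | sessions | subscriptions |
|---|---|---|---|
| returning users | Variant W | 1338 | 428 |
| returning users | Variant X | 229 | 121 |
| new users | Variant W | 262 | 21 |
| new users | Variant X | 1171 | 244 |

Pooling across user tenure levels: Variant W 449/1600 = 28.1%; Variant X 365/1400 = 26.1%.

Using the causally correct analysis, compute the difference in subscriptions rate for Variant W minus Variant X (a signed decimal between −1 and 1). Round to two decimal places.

User tenure lies on the pathway variant → user tenure → outcome, so adjusting for it blocks the indirect effect. For the total causal effect of variant, use the unadjusted pooled rates.
The causal difference is the pooled difference: 0.281 − 0.261 = +0.020.

+0.02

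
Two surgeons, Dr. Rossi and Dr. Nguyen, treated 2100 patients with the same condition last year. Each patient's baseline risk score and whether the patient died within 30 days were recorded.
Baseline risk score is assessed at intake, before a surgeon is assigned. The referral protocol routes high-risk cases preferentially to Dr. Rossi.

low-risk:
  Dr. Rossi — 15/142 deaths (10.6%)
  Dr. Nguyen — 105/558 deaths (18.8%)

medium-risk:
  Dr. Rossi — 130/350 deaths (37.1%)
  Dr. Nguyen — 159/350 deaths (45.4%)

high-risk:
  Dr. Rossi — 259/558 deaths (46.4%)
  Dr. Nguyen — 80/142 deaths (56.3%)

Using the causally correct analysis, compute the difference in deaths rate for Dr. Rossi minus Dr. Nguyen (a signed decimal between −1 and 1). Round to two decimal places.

The stratified and pooled comparisons disagree (Dr. Rossi wins within each baseline risk score; Dr. Nguyen wins overall), so the answer turns on the causal role of baseline risk score.
Baseline risk score differs across surgeons for reasons unrelated to any effect of the surgeon itself, and it separately predicts the outcome — a classic confounder. We must compare within baseline risk score levels.
Adjusting over the population distribution of baseline risk score: 0.333·(0.106−0.188) + 0.333·(0.371−0.454) + 0.333·(0.464−0.563) = -0.088.

-0.09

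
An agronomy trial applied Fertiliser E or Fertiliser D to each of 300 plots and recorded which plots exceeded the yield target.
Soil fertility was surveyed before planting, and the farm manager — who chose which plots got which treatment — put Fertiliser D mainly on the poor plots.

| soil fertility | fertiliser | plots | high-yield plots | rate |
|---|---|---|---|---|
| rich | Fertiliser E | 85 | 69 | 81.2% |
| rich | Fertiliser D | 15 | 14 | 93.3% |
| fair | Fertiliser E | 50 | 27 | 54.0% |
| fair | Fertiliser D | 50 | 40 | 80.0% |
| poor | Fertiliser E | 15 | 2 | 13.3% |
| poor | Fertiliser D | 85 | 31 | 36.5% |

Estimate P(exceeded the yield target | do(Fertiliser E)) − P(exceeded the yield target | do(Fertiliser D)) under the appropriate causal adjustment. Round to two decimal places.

-0.20

The stratified and pooled comparisons disagree (Fertiliser D wins within each soil fertility; Fertiliser E wins overall), so the answer turns on the causal role of soil fertility.
Soil fertility differs across fertilisers for reasons unrelated to any effect of the fertiliser itself, and it separately predicts the outcome — a classic confounder. We must compare within soil fertility levels.
Adjusting over the population distribution of soil fertility: 0.333·(0.812−0.933) + 0.333·(0.540−0.800) + 0.333·(0.133−0.365) = -0.204.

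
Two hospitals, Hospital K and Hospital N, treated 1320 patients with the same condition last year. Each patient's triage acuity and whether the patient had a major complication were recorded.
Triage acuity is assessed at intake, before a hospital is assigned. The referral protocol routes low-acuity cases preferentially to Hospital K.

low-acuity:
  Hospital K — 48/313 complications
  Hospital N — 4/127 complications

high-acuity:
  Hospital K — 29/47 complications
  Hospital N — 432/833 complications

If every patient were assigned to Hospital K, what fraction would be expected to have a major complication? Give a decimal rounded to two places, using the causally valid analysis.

0.46

Triage acuity differs across hospitals for reasons unrelated to any effect of the hospital itself, and it separately predicts the outcome — a classic confounder. We must compare within triage acuity levels.
Standardising Hospital K to the population triage acuity mix: 0.333·48/313 + 0.667·29/47 = 0.462.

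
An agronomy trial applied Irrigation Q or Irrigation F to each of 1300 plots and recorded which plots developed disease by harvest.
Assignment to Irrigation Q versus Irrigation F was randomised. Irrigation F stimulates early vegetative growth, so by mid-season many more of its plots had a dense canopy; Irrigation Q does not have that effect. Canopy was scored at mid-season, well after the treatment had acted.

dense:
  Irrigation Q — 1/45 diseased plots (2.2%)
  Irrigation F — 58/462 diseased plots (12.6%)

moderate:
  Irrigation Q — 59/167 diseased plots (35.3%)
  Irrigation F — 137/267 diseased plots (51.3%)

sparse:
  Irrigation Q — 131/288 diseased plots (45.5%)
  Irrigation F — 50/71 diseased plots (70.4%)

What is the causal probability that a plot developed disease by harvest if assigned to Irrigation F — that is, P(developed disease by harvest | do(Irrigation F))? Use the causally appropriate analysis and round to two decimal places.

0.31

The mid-season canopy-specific comparison favours Irrigation Q throughout, but the pooled figures favour Irrigation F. The question is whether to condition on mid-season canopy.
Mid-season canopy is downstream of the irrigation. One should not condition on a consequence of treatment, so the overall rates are the right comparison.
So P(outcome | do(Irrigation F)) is just the pooled rate for Irrigation F: 245/800 = 0.306.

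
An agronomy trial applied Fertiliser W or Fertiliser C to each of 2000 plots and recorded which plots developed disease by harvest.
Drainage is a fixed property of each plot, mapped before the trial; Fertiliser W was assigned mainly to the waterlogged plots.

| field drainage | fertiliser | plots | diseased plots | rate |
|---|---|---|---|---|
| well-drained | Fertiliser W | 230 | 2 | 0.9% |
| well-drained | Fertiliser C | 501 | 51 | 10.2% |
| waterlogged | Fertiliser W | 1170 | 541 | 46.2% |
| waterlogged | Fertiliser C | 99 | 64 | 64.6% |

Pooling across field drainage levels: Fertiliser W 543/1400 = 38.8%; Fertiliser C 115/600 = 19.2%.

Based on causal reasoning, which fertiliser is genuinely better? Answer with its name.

The field drainage-specific comparison favours Fertiliser W throughout, but the pooled figures favour Fertiliser C. The question is whether to condition on field drainage.
Nothing the fertiliser does changes field drainage; the imbalance is an allocation artefact. With field drainage also predicting the outcome, the pooled figure is confounded, and the within-stratum comparison is the causal one.
Within each level — well-drained: 0.9% vs 10.2%; waterlogged: 46.2% vs 64.6% — Fertiliser W is lower every time.

Fertiliser W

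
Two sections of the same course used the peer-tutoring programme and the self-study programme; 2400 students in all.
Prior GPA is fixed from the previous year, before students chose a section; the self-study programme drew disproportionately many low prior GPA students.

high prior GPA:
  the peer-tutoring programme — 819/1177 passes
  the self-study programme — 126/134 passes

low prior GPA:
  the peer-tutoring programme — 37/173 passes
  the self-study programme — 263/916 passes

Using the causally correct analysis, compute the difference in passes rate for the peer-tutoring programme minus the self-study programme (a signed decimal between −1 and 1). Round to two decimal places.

-0.17

The stratified and pooled comparisons disagree (the self-study programme wins within each prior GPA band; the peer-tutoring programme wins overall), so the answer turns on the causal role of prior GPA band.
Nothing the teaching method does changes prior GPA band; the imbalance is an allocation artefact. With prior GPA band also predicting the outcome, the pooled figure is confounded, and the within-stratum comparison is the causal one.
Adjusting over the population distribution of prior GPA band: 0.546·(0.696−0.940) + 0.454·(0.214−0.287) = -0.167.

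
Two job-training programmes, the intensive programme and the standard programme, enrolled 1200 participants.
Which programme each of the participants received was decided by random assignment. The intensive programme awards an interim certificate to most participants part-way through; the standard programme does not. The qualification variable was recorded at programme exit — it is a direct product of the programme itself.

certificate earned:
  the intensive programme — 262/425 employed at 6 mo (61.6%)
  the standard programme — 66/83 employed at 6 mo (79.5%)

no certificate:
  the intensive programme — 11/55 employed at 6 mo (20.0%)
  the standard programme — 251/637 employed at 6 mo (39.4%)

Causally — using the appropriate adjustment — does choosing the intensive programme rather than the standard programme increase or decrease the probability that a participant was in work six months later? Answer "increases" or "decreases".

the standard programme is higher inside every qualification attained during the programme stratum but the intensive programme is higher in aggregate. Whether to stratify depends on how qualification attained during the programme relates to the programme.
Because the programme influences qualification attained during the programme, qualification attained during the programme is a post-treatment mediator, not a confounder. Stratifying on it would bias the estimate; the causal effect is the crude pooled difference.
Pooled: the intensive programme 56.9% vs the standard programme 44.0%; the intensive programme is higher overall.

increases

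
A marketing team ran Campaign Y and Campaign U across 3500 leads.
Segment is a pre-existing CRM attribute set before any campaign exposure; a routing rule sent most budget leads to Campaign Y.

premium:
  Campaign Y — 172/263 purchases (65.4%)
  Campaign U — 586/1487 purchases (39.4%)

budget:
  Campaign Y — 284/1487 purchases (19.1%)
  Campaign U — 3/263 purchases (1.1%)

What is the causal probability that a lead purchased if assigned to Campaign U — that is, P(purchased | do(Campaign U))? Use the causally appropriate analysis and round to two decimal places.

Customer segment differs across campaigns for reasons unrelated to any effect of the campaign itself, and it separately predicts the outcome — a classic confounder. We must compare within customer segment levels.
Standardising Campaign U to the population customer segment mix: 0.500·586/1487 + 0.500·3/263 = 0.203.

0.20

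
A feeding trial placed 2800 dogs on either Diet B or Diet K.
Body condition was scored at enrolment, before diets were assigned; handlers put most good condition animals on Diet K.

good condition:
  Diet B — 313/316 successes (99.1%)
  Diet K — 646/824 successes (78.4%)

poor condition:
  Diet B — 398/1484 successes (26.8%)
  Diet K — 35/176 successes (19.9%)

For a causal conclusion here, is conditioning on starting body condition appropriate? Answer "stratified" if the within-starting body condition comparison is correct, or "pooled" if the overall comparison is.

Here starting body condition is a common cause — it drives both which diet a case falls under and the outcome. The crude comparison mixes populations; the stratum-specific rates are the causally relevant ones.
Within each level — good condition: 99.1% vs 78.4%; poor condition: 26.8% vs 19.9% — Diet B is higher every time.

stratified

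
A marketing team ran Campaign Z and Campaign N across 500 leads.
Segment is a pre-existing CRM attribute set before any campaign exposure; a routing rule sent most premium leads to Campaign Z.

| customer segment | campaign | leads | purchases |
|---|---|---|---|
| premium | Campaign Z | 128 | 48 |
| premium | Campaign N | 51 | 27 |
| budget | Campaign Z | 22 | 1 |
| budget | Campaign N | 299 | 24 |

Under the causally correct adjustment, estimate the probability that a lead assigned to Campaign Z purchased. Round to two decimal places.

The imbalance in customer segment arose from how leads were allocated, not from anything the campaign did; and customer segment independently affects the outcome. The pooled gap is confounded — condition on customer segment.
Standardising Campaign Z to the population customer segment mix: 0.358·48/128 + 0.642·1/22 = 0.163.

0.16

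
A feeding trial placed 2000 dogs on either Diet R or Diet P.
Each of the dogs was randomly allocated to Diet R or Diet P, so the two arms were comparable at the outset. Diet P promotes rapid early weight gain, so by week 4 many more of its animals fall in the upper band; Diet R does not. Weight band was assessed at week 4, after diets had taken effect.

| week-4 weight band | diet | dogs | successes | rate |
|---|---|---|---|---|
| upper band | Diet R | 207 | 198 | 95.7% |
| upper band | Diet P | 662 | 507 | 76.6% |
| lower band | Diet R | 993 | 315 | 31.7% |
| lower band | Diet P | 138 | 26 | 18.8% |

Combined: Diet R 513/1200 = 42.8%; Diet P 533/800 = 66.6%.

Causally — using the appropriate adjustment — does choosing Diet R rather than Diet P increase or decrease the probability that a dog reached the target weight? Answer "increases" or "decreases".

decreases

The week-4 weight band-specific comparison favours Diet R throughout, but the pooled figures favour Diet P. The question is whether to condition on week-4 weight band.
The distribution of week-4 weight band is itself part of what the diet does — it is an intermediate outcome. Holding it fixed would remove that part of the effect; the total effect is the pooled difference.
Pooled: Diet R 42.8% vs Diet P 66.6%; Diet P is higher overall.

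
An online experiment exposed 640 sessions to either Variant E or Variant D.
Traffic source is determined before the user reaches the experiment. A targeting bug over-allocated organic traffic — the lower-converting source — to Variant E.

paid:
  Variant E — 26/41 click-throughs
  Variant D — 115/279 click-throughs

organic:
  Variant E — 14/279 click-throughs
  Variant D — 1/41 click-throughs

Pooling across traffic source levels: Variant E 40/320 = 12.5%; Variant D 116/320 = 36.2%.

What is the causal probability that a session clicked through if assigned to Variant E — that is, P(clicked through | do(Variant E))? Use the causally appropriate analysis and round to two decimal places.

The traffic source-specific comparison favours Variant E throughout, but the pooled figures favour Variant D. The question is whether to condition on traffic source.
Here traffic source is a common cause — it drives both which variant a case falls under and the outcome. The crude comparison mixes populations; the stratum-specific rates are the causally relevant ones.
Standardising Variant E to the population traffic source mix: 0.500·26/41 + 0.500·14/279 = 0.342.

0.34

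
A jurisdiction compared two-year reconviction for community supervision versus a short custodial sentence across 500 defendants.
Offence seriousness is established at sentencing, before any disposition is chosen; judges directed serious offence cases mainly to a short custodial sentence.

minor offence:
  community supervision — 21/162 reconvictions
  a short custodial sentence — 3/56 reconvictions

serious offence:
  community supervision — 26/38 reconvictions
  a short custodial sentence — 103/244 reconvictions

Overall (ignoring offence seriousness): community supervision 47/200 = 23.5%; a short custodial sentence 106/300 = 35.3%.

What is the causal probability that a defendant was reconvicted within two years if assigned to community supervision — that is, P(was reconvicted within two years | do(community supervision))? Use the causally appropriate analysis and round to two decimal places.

The offence seriousness-specific comparison favours a short custodial sentence throughout, but the pooled figures favour community supervision. The question is whether to condition on offence seriousness.
Since offence seriousness is a pre-existing factor (not a product of the disposition) and it affects the outcome on its own, it is a confounder. The stratified rates, not the pooled rate, identify the causal effect.
Standardising community supervision to the population offence seriousness mix: 0.436·21/162 + 0.564·26/38 = 0.442.

0.44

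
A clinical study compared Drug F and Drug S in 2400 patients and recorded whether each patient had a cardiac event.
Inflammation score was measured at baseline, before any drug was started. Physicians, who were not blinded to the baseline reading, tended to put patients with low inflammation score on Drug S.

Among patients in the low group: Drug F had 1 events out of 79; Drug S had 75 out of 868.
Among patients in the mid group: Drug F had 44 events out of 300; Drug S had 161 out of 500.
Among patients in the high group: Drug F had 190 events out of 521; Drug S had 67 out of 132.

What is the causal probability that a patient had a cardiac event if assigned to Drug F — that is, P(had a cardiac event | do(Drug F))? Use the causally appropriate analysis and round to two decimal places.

The inflammation score-specific comparison favours Drug F throughout, but the pooled figures favour Drug S. The question is whether to condition on inflammation score.
Here inflammation score is a common cause — it drives both which drug a case falls under and the outcome. The crude comparison mixes populations; the stratum-specific rates are the causally relevant ones.
Standardising Drug F to the population inflammation score mix: 0.395·1/79 + 0.333·44/300 + 0.272·190/521 = 0.153.

0.15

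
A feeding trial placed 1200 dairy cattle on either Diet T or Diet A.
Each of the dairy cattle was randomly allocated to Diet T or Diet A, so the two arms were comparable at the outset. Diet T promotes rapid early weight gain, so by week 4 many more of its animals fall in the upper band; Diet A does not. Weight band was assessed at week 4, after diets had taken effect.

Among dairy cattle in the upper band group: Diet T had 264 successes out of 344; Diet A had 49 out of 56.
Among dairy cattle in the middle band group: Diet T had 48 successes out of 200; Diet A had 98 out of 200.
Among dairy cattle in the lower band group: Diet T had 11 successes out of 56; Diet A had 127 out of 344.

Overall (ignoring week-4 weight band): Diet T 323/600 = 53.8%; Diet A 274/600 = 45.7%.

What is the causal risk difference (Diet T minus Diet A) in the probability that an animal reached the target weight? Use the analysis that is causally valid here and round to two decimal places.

+0.08

The stratified and pooled comparisons disagree (Diet A wins within each week-4 weight band; Diet T wins overall), so the answer turns on the causal role of week-4 weight band.
Week-4 weight band is downstream of the diet. One should not condition on a consequence of treatment, so the overall rates are the right comparison.
The causal difference is the pooled difference: 0.538 − 0.457 = +0.082.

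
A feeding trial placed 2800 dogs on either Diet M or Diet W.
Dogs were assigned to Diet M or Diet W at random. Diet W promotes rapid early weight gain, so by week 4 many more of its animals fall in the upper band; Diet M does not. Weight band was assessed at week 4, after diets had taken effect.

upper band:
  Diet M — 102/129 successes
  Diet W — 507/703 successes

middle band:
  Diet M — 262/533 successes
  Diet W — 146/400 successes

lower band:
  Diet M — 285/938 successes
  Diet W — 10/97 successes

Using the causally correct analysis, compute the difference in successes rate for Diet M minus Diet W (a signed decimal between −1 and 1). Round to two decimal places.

-0.15

Diet M is higher inside every week-4 weight band stratum but Diet W is higher in aggregate. Whether to stratify depends on how week-4 weight band relates to the diet.
Week-4 weight band lies on the pathway diet → week-4 weight band → outcome, so adjusting for it blocks the indirect effect. For the total causal effect of diet, use the unadjusted pooled rates.
The causal difference is the pooled difference: 0.406 − 0.552 = -0.147.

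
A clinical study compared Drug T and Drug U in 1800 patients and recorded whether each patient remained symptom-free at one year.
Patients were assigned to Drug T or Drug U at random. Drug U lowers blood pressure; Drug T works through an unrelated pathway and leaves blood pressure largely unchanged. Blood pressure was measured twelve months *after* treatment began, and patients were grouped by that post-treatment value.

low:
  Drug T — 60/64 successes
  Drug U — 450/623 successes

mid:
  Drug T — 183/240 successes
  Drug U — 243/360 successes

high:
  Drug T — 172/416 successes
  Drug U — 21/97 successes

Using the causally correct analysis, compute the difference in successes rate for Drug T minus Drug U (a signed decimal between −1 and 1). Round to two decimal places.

Blood pressure here is a post-treatment variable shaped by the drug; conditioning on it would introduce bias rather than remove it. The overall comparison is the causal one.
The causal difference is the pooled difference: 0.576 − 0.661 = -0.085.

-0.08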